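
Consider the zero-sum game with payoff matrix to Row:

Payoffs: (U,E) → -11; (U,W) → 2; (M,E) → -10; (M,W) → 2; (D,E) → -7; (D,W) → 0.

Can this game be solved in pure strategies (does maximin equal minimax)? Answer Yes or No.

Row minima: U → -11, M → -10, D → -7; maximin = -7.
Column maxima: E → -7, W → 2; minimax = -7.
maximin = minimax = -7, so a saddle point exists.

Yes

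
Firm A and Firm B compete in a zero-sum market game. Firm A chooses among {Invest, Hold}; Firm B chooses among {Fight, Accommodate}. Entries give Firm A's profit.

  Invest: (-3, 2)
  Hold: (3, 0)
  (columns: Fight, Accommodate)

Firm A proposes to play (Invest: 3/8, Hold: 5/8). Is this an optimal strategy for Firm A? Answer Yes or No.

Yes

Against Fight this mix gives (3/8)·(-3) + (5/8)·3 = 3/4.
Against Accommodate this mix gives (3/8)·2 + (5/8)·0 = 3/4.
All of Firm B's active replies (Fight, Accommodate) yield 3/4, and no column does worse for Firm A. The mix makes Firm B indifferent and guarantees 3/4, so it is optimal.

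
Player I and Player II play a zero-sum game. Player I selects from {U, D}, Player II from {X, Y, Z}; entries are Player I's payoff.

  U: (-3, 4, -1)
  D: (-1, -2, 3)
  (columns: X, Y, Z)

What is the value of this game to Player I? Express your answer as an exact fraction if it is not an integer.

-5/4

Row minima: U → -3, D → -2; maximin = -2.
Column maxima: X → -1, Y → 4, Z → 3; minimax = -1.
-2 ≠ -1, so there is no saddle point; optimal play is mixed.
Z is strictly dominated by X (it gives Player I strictly more in every row), so Player II never plays it.
On the remaining 2×2 (U, D vs X, Y):
Let Player I play U with probability p. Expected payoff against X: (-3)p + (-1)(1−p) = −2p − 1; against Y: 4p + (-2)(1−p) = 6p − 2.
Setting these equal: −2p − 1 = 6p − 2 ⇒ −8p = -1 ⇒ p = 1/8, and the value is (-2)·(1/8) − 1 = -5/4.
For Player II: with q = P(X), equating U's and D's payoffs gives −7q + 4 = q − 2 ⇒ q = 3/4.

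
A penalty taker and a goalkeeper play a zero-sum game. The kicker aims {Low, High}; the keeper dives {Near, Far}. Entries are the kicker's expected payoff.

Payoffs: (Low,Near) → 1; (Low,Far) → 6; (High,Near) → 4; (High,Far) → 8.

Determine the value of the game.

4

Row minima: Low → 1, High → 4; maximin = 4.
Column maxima: Near → 4, Far → 8; minimax = 4.
Since maximin = minimax = 4, there is a saddle point and the value is 4.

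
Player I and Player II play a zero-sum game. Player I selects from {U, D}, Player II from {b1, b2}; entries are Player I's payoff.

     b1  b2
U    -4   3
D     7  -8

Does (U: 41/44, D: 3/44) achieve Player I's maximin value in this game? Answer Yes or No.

No

Against b1 this mix gives (41/44)·(-4) + (3/44)·7 = -13/4.
Against b2 this mix gives (41/44)·3 + (3/44)·(-8) = 9/4.
Player II will play b1, holding Player I to -13/4. Shifting weight toward the row that does better against b1 would raise this floor (the equalizing mix achieves -1/2 against both b1 and b2), so the proposed strategy is not optimal.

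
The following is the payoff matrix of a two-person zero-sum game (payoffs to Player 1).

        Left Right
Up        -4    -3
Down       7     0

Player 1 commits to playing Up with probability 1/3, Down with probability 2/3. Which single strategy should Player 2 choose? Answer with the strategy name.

Right

If Player 2 plays Left, Player 1's expected payoff is (1/3)·(-4) + (2/3)·7 = 10/3.
If Player 2 plays Right, Player 1's expected payoff is (1/3)·(-3) + (2/3)·0 = -1.
Player 2 minimizes Player 1's payoff; the smallest is -1, so the best response is Right.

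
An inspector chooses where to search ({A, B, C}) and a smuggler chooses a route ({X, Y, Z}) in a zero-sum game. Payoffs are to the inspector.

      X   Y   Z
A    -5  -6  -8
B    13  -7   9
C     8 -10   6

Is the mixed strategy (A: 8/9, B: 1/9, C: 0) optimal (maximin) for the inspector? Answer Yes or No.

Against X this mix gives (8/9)·(-5) + (1/9)·13 = -3.
Against Y this mix gives (8/9)·(-6) + (1/9)·(-7) = -55/9.
Against Z this mix gives (8/9)·(-8) + (1/9)·9 = -55/9.
All of the smuggler's active replies (Y, Z) yield -55/9, and no column does worse for the inspector. The mix makes the smuggler indifferent and guarantees -55/9, so it is optimal.

Yes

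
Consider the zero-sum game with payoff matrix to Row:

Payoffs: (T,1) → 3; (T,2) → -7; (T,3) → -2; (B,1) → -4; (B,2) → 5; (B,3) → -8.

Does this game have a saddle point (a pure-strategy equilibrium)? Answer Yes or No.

No

Row minima: T → -7, B → -8; maximin = -7.
Column maxima: 1 → 3, 2 → 5, 3 → -2; minimax = -2.
-7 ≠ -2, so no pure-strategy equilibrium exists.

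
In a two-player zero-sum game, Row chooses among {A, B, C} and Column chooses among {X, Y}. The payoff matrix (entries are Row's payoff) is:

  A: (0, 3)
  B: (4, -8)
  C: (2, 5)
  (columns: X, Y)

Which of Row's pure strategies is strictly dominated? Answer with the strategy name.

A

C gives a strictly higher payoff than A against every column: 2 > 0, 5 > 3.
So A is strictly dominated and Row never plays it.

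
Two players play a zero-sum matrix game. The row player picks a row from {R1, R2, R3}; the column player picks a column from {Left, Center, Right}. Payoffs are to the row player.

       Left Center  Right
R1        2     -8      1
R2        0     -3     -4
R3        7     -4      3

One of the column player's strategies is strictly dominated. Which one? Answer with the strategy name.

Left

Center holds the row player's payoff strictly below Left in every row: -8 < 2, -3 < 0, -4 < 7.
So Left is strictly dominated for the column player.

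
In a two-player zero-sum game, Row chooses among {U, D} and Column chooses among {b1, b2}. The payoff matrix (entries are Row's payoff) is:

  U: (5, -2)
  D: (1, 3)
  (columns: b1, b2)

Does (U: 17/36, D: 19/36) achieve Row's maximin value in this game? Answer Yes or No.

Against b1 this mix gives (17/36)·5 + (19/36)·1 = 26/9.
Against b2 this mix gives (17/36)·(-2) + (19/36)·3 = 23/36.
Column will play b2, holding Row to 23/36. Shifting weight toward the row that does better against b2 would raise this floor (the equalizing mix achieves 17/9 against both b2 and b1), so the proposed strategy is not optimal.

No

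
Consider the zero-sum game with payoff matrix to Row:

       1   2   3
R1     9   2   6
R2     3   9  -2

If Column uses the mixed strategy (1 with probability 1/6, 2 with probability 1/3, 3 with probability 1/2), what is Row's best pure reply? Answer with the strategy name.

R1

Expected payoff of R1: (1/6)·9 + (1/3)·2 + (1/2)·6 = 31/6.
Expected payoff of R2: (1/6)·3 + (1/3)·9 + (1/2)·(-2) = 5/2.
The largest is 31/6, so Row's best response is R1.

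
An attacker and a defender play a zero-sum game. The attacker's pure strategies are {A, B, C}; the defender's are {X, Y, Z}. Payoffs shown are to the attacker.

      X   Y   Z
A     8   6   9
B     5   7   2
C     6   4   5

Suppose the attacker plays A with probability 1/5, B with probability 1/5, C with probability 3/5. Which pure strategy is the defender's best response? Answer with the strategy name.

If the defender plays X, the attacker's expected payoff is (1/5)·8 + (1/5)·5 + (3/5)·6 = 31/5.
If the defender plays Y, the attacker's expected payoff is (1/5)·6 + (1/5)·7 + (3/5)·4 = 5.
If the defender plays Z, the attacker's expected payoff is (1/5)·9 + (1/5)·2 + (3/5)·5 = 26/5.
The defender minimizes the attacker's payoff; the smallest is 5, so the best response is Y.

Y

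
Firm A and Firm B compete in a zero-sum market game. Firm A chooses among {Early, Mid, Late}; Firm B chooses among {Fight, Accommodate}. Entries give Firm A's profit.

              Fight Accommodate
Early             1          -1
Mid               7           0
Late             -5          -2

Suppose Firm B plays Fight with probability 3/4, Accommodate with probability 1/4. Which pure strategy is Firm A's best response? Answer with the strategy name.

Expected payoff of Early: (3/4)·1 + (1/4)·(-1) = 1/2.
Expected payoff of Mid: (3/4)·7 + (1/4)·0 = 21/4.
Expected payoff of Late: (3/4)·(-5) + (1/4)·(-2) = -17/4.
The largest is 21/4, so Firm A's best response is Mid.

Mid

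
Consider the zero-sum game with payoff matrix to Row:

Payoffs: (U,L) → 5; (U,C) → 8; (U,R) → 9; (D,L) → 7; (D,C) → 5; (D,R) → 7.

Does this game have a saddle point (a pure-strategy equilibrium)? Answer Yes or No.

Row minima: U → 5, D → 5; maximin = 5.
Column maxima: L → 7, C → 8, R → 9; minimax = 7.
5 ≠ 7, so no pure-strategy equilibrium exists.

No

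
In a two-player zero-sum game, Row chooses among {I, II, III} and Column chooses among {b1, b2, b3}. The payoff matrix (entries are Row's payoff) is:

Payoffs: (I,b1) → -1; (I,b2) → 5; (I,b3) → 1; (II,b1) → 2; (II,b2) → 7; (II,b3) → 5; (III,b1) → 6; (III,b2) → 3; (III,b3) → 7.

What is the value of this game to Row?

9/2

Row minima: I → -1, II → 2, III → 3; maximin = 3.
Column maxima: b1 → 6, b2 → 7, b3 → 7; minimax = 6.
3 ≠ 6, so there is no saddle point; optimal play is mixed.
I is strictly dominated by II, so Row never plays it.
b3 is strictly dominated by b1 (it gives Row strictly more in every row), so Column never plays it.
On the remaining 2×2 (II, III vs b1, b2):
Let Row play II with probability p. Expected payoff against b1: 2p + 6(1−p) = −4p + 6; against b2: 7p + 3(1−p) = 4p + 3.
Setting these equal: −4p + 6 = 4p + 3 ⇒ −8p = -3 ⇒ p = 3/8, and the value is (-4)·(3/8) + 6 = 9/2.
For Column: with q = P(b1), equating II's and III's payoffs gives −5q + 7 = 3q + 3 ⇒ q = 1/2.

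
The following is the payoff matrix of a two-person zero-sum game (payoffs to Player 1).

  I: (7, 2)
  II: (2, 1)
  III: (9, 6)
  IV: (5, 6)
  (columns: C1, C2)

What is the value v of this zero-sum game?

6

Row minima: I → 2, II → 1, III → 6, IV → 5; maximin = 6.
Column maxima: C1 → 9, C2 → 6; minimax = 6.
Since maximin = minimax = 6, there is a saddle point and the value is 6.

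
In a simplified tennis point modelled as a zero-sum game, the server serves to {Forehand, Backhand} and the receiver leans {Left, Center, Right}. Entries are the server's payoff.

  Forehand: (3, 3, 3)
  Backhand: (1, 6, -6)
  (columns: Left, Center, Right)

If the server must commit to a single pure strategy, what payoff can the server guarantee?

Row minima: Forehand → 3, Backhand → -6.
The best of these is 3.

3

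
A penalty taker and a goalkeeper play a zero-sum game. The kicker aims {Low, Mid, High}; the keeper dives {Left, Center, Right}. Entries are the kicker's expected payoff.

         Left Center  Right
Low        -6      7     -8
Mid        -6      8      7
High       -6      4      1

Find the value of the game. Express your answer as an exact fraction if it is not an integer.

Row minima: Low → -8, Mid → -6, High → -6; maximin = -6.
Column maxima: Left → -6, Center → 8, Right → 7; minimax = -6.
Since maximin = minimax = -6, there is a saddle point and the value is -6.

-6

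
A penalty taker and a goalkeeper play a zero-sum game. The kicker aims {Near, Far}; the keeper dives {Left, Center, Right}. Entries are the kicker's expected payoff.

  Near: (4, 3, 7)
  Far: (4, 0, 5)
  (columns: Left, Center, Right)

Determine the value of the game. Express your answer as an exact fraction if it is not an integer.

Row minima: Near → 3, Far → 0; maximin = 3.
Column maxima: Left → 4, Center → 3, Right → 7; minimax = 3.
Since maximin = minimax = 3, there is a saddle point and the value is 3.

3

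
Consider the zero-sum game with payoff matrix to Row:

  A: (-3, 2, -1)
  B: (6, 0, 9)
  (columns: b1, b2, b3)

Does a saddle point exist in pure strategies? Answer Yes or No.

Row minima: A → -3, B → 0; maximin = 0.
Column maxima: b1 → 6, b2 → 2, b3 → 9; minimax = 2.
0 ≠ 2, so no pure-strategy equilibrium exists.

No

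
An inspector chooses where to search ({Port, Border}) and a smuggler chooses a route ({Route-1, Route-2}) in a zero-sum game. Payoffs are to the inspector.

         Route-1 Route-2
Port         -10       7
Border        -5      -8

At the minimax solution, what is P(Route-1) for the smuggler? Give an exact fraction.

Row minima: Port → -10, Border → -8; maximin = -8.
Column maxima: Route-1 → -5, Route-2 → 7; minimax = -5.
-8 ≠ -5, so there is no saddle point; optimal play is mixed.
Let the inspector play Port with probability p. Expected payoff against Route-1: (-10)p + (-5)(1−p) = −5p − 5; against Route-2: 7p + (-8)(1−p) = 15p − 8.
Setting these equal: −5p − 5 = 15p − 8 ⇒ −20p = -3 ⇒ p = 3/20, and the value is (-5)·(3/20) − 5 = -23/4.
For the smuggler: with q = P(Route-1), equating Port's and Border's payoffs gives −17q + 7 = 3q − 8 ⇒ q = 3/4.

3/4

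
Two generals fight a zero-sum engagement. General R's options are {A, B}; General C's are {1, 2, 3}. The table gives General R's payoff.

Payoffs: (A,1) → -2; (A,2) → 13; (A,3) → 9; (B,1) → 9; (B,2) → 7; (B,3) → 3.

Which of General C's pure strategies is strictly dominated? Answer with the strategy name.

2

3 holds General R's payoff strictly below 2 in every row: 9 < 13, 3 < 7.
So 2 is strictly dominated for General C.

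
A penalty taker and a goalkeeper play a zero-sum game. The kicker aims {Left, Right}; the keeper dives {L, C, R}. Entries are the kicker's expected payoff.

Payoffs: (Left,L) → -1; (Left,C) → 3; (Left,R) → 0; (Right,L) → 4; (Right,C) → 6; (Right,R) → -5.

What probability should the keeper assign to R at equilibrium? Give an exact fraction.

1/2

Row minima: Left → -1, Right → -5; maximin = -1.
Column maxima: L → 4, C → 6, R → 0; minimax = 0.
-1 ≠ 0, so there is no saddle point; optimal play is mixed.
C is strictly dominated by L (it gives the kicker strictly more in every row), so the keeper never plays it.
On the remaining 2×2 (Left, Right vs L, R):
Let the kicker play Left with probability p. Expected payoff against L: (-1)p + 4(1−p) = −5p + 4; against R: 0p + (-5)(1−p) = 5p − 5.
Setting these equal: −5p + 4 = 5p − 5 ⇒ −10p = -9 ⇒ p = 9/10, and the value is (-5)·(9/10) + 4 = -1/2.
For the keeper: with q = P(L), equating Left's and Right's payoffs gives −q = 9q − 5 ⇒ q = 1/2.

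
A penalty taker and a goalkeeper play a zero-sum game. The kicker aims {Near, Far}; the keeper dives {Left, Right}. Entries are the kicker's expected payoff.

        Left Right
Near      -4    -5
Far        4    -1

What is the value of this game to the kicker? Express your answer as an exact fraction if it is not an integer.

Row minima: Near → -5, Far → -1; maximin = -1.
Column maxima: Left → 4, Right → -1; minimax = -1.
Since maximin = minimax = -1, there is a saddle point and the value is -1.

-1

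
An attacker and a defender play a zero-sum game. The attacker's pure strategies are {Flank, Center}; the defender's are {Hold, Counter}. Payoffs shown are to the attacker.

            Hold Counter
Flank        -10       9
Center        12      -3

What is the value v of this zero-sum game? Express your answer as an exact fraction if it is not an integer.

Row minima: Flank → -10, Center → -3; maximin = -3.
Column maxima: Hold → 12, Counter → 9; minimax = 9.
-3 ≠ 9, so there is no saddle point; optimal play is mixed.
Let the attacker play Flank with probability p. Expected payoff against Hold: (-10)p + 12(1−p) = −22p + 12; against Counter: 9p + (-3)(1−p) = 12p − 3.
Setting these equal: −22p + 12 = 12p − 3 ⇒ −34p = -15 ⇒ p = 15/34, and the value is (-22)·(15/34) + 12 = 39/17.
For the defender: with q = P(Hold), equating Flank's and Center's payoffs gives −19q + 9 = 15q − 3 ⇒ q = 6/17.

39/17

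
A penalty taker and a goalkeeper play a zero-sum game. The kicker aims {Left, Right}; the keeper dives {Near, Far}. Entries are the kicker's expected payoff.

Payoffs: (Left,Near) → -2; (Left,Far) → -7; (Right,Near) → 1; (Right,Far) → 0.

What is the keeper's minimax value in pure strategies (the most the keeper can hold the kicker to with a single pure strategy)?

0

Column maxima: Near → 1, Far → 0.
The smallest of these is 0.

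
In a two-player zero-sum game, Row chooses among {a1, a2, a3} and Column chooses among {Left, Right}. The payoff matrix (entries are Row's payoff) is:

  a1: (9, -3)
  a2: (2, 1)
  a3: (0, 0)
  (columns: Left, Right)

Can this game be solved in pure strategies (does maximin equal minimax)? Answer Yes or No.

Row minima: a1 → -3, a2 → 1, a3 → 0; maximin = 1.
Column maxima: Left → 9, Right → 1; minimax = 1.
maximin = minimax = 1, so a saddle point exists.

Yes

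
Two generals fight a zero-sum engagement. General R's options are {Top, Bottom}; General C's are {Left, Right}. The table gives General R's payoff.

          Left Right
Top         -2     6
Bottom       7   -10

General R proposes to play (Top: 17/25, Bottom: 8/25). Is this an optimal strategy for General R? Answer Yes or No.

Yes

Against Left this mix gives (17/25)·(-2) + (8/25)·7 = 22/25.
Against Right this mix gives (17/25)·6 + (8/25)·(-10) = 22/25.
All of General C's active replies (Left, Right) yield 22/25, and no column does worse for General R. The mix makes General C indifferent and guarantees 22/25, so it is optimal.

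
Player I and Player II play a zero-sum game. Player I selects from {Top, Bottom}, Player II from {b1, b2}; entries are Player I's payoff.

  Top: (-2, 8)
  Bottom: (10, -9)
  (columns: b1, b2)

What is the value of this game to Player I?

Row minima: Top → -2, Bottom → -9; maximin = -2.
Column maxima: b1 → 10, b2 → 8; minimax = 8.
-2 ≠ 8, so there is no saddle point; optimal play is mixed.
Let Player I play Top with probability p. Expected payoff against b1: (-2)p + 10(1−p) = −12p + 10; against b2: 8p + (-9)(1−p) = 17p − 9.
Setting these equal: −12p + 10 = 17p − 9 ⇒ −29p = -19 ⇒ p = 19/29, and the value is (-12)·(19/29) + 10 = 62/29.
For Player II: with q = P(b1), equating Top's and Bottom's payoffs gives −10q + 8 = 19q − 9 ⇒ q = 17/29.

62/29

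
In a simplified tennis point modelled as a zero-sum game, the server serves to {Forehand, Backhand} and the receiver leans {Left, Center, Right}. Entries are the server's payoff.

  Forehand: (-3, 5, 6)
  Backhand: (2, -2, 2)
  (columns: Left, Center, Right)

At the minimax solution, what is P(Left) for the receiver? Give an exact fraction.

7/12

Row minima: Forehand → -3, Backhand → -2; maximin = -2.
Column maxima: Left → 2, Center → 5, Right → 6; minimax = 2.
-2 ≠ 2, so there is no saddle point; optimal play is mixed.
Right is strictly dominated by Center (it gives the server strictly more in every row), so the receiver never plays it.
On the remaining 2×2 (Forehand, Backhand vs Left, Center):
Let the server play Forehand with probability p. Expected payoff against Left: (-3)p + 2(1−p) = −5p + 2; against Center: 5p + (-2)(1−p) = 7p − 2.
Setting these equal: −5p + 2 = 7p − 2 ⇒ −12p = -4 ⇒ p = 1/3, and the value is (-5)·(1/3) + 2 = 1/3.
For the receiver: with q = P(Left), equating Forehand's and Backhand's payoffs gives −8q + 5 = 4q − 2 ⇒ q = 7/12.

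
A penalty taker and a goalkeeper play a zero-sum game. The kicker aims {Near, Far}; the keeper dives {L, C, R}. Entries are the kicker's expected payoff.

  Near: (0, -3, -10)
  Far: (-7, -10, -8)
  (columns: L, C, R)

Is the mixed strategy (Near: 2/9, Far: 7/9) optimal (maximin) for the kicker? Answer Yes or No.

Yes

Against L this mix gives (2/9)·0 + (7/9)·(-7) = -49/9.
Against C this mix gives (2/9)·(-3) + (7/9)·(-10) = -76/9.
Against R this mix gives (2/9)·(-10) + (7/9)·(-8) = -76/9.
All of the keeper's active replies (C, R) yield -76/9, and no column does worse for the kicker. The mix makes the keeper indifferent and guarantees -76/9, so it is optimal.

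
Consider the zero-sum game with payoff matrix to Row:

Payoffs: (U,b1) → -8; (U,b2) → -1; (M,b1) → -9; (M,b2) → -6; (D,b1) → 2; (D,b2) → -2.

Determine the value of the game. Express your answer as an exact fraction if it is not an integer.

Row minima: U → -8, M → -9, D → -2; maximin = -2.
Column maxima: b1 → 2, b2 → -1; minimax = -1.
-2 ≠ -1, so there is no saddle point; optimal play is mixed.
M is strictly dominated by U, so Row never plays it.
On the remaining 2×2 (U, D vs b1, b2):
Let Row play U with probability p. Expected payoff against b1: (-8)p + 2(1−p) = −10p + 2; against b2: (-1)p + (-2)(1−p) = p − 2.
Setting these equal: −10p + 2 = p − 2 ⇒ −11p = -4 ⇒ p = 4/11, and the value is (-10)·(4/11) + 2 = -18/11.
For Column: with q = P(b1), equating U's and D's payoffs gives −7q − 1 = 4q − 2 ⇒ q = 1/11.

-18/11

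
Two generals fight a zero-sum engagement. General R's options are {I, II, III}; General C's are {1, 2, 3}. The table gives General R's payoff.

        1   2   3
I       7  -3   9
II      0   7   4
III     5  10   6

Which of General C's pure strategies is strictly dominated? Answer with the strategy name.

3

1 holds General R's payoff strictly below 3 in every row: 7 < 9, 0 < 4, 5 < 6.
So 3 is strictly dominated for General C.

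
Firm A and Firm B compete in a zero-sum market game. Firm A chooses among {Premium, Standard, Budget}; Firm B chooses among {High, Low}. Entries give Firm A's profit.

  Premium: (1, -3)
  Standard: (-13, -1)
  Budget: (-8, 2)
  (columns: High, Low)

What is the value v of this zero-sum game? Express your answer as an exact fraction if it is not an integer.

-11/7

Row minima: Premium → -3, Standard → -13, Budget → -8; maximin = -3.
Column maxima: High → 1, Low → 2; minimax = 1.
-3 ≠ 1, so there is no saddle point; optimal play is mixed.
Standard is strictly dominated by Budget, so Firm A never plays it.
On the remaining 2×2 (Premium, Budget vs High, Low):
Let Firm A play Premium with probability p. Expected payoff against High: 1p + (-8)(1−p) = 9p − 8; against Low: (-3)p + 2(1−p) = −5p + 2.
Setting these equal: 9p − 8 = −5p + 2 ⇒ 14p = 10 ⇒ p = 5/7, and the value is (9)·(5/7) − 8 = -11/7.
For Firm B: with q = P(High), equating Premium's and Budget's payoffs gives 4q − 3 = −10q + 2 ⇒ q = 5/14.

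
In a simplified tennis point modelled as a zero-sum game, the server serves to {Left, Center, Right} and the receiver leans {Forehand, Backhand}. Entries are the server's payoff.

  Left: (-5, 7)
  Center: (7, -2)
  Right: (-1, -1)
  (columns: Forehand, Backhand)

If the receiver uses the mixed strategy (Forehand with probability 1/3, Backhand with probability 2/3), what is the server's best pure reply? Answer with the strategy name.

Expected payoff of Left: (1/3)·(-5) + (2/3)·7 = 3.
Expected payoff of Center: (1/3)·7 + (2/3)·(-2) = 1.
Expected payoff of Right: (1/3)·(-1) + (2/3)·(-1) = -1.
The largest is 3, so the server's best response is Left.

Left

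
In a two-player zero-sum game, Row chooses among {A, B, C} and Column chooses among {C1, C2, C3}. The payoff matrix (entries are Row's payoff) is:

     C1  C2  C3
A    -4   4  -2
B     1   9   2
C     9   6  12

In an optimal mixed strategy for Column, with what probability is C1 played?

3/11

Row minima: A → -4, B → 1, C → 6; maximin = 6.
Column maxima: C1 → 9, C2 → 9, C3 → 12; minimax = 9.
6 ≠ 9, so there is no saddle point; optimal play is mixed.
A is strictly dominated by B, so Row never plays it.
C3 is strictly dominated by C1 (it gives Row strictly more in every row), so Column never plays it.
On the remaining 2×2 (B, C vs C1, C2):
Let Row play B with probability p. Expected payoff against C1: 1p + 9(1−p) = −8p + 9; against C2: 9p + 6(1−p) = 3p + 6.
Setting these equal: −8p + 9 = 3p + 6 ⇒ −11p = -3 ⇒ p = 3/11, and the value is (-8)·(3/11) + 9 = 75/11.
For Column: with q = P(C1), equating B's and C's payoffs gives −8q + 9 = 3q + 6 ⇒ q = 3/11.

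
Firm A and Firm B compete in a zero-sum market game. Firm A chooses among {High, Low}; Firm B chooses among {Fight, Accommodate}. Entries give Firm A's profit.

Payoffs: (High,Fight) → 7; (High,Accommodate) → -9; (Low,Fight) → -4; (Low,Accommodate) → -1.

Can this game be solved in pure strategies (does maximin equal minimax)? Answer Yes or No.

Row minima: High → -9, Low → -4; maximin = -4.
Column maxima: Fight → 7, Accommodate → -1; minimax = -1.
-4 ≠ -1, so no pure-strategy equilibrium exists.

No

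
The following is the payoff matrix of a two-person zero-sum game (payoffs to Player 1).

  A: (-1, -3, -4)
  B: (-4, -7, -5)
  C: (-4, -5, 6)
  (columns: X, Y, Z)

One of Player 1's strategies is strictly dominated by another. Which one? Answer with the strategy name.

A gives a strictly higher payoff than B against every column: -1 > -4, -3 > -7, -4 > -5.
So B is strictly dominated and Player 1 never plays it.

B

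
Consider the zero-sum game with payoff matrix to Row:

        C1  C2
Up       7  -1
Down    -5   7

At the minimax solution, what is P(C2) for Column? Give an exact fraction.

Row minima: Up → -1, Down → -5; maximin = -1.
Column maxima: C1 → 7, C2 → 7; minimax = 7.
-1 ≠ 7, so there is no saddle point; optimal play is mixed.
Let Row play Up with probability p. Expected payoff against C1: 7p + (-5)(1−p) = 12p − 5; against C2: (-1)p + 7(1−p) = −8p + 7.
Setting these equal: 12p − 5 = −8p + 7 ⇒ 20p = 12 ⇒ p = 3/5, and the value is (12)·(3/5) − 5 = 11/5.
For Column: with q = P(C1), equating Up's and Down's payoffs gives 8q − 1 = −12q + 7 ⇒ q = 2/5.

3/5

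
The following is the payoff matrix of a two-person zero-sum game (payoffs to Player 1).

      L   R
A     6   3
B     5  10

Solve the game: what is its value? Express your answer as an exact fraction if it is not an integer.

Row minima: A → 3, B → 5; maximin = 5.
Column maxima: L → 6, R → 10; minimax = 6.
5 ≠ 6, so there is no saddle point; optimal play is mixed.
Let Player 1 play A with probability p. Expected payoff against L: 6p + 5(1−p) = p + 5; against R: 3p + 10(1−p) = −7p + 10.
Setting these equal: p + 5 = −7p + 10 ⇒ 8p = 5 ⇒ p = 5/8, and the value is (1)·(5/8) + 5 = 45/8.
For Player 2: with q = P(L), equating A's and B's payoffs gives 3q + 3 = −5q + 10 ⇒ q = 7/8.

45/8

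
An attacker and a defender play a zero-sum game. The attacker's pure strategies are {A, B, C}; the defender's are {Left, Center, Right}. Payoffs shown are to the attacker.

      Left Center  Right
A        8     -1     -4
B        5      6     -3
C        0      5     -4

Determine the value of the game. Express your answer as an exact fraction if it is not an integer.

-3

Row minima: A → -4, B → -3, C → -4; maximin = -3.
Column maxima: Left → 8, Center → 6, Right → -3; minimax = -3.
Since maximin = minimax = -3, there is a saddle point and the value is -3.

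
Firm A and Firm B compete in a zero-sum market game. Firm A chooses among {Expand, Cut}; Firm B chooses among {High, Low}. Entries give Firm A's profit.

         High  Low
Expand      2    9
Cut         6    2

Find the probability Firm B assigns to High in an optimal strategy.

Row minima: Expand → 2, Cut → 2; maximin = 2.
Column maxima: High → 6, Low → 9; minimax = 6.
2 ≠ 6, so there is no saddle point; optimal play is mixed.
Let Firm A play Expand with probability p. Expected payoff against High: 2p + 6(1−p) = −4p + 6; against Low: 9p + 2(1−p) = 7p + 2.
Setting these equal: −4p + 6 = 7p + 2 ⇒ −11p = -4 ⇒ p = 4/11, and the value is (-4)·(4/11) + 6 = 50/11.
For Firm B: with q = P(High), equating Expand's and Cut's payoffs gives −7q + 9 = 4q + 2 ⇒ q = 7/11.

7/11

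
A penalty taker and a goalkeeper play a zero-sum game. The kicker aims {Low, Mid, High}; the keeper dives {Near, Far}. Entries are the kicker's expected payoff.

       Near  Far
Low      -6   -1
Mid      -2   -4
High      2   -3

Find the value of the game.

-2

Row minima: Low → -6, Mid → -4, High → -3; maximin = -3.
Column maxima: Near → 2, Far → -1; minimax = -1.
-3 ≠ -1, so there is no saddle point; optimal play is mixed.
Mid is strictly dominated by High, so the kicker never plays it.
On the remaining 2×2 (Low, High vs Near, Far):
Let the kicker play Low with probability p. Expected payoff against Near: (-6)p + 2(1−p) = −8p + 2; against Far: (-1)p + (-3)(1−p) = 2p − 3.
Setting these equal: −8p + 2 = 2p − 3 ⇒ −10p = -5 ⇒ p = 1/2, and the value is (-8)·(1/2) + 2 = -2.
For the keeper: with q = P(Near), equating Low's and High's payoffs gives −5q − 1 = 5q − 3 ⇒ q = 1/5.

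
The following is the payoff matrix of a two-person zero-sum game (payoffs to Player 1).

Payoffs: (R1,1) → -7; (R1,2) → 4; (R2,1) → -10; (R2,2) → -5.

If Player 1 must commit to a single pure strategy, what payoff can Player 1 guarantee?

-7

Row minima: R1 → -7, R2 → -10.
The best of these is -7.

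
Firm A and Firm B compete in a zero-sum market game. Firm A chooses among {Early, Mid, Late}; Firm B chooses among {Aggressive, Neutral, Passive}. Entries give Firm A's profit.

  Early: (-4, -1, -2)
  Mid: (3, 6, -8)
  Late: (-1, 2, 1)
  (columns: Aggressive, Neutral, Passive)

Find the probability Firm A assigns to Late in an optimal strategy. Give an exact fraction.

Row minima: Early → -4, Mid → -8, Late → -1; maximin = -1.
Column maxima: Aggressive → 3, Neutral → 6, Passive → 1; minimax = 1.
-1 ≠ 1, so there is no saddle point; optimal play is mixed.
Early is strictly dominated by Late, so Firm A never plays it.
Neutral is strictly dominated by Aggressive (it gives Firm A strictly more in every row), so Firm B never plays it.
On the remaining 2×2 (Mid, Late vs Aggressive, Passive):
Let Firm A play Mid with probability p. Expected payoff against Aggressive: 3p + (-1)(1−p) = 4p − 1; against Passive: (-8)p + 1(1−p) = −9p + 1.
Setting these equal: 4p − 1 = −9p + 1 ⇒ 13p = 2 ⇒ p = 2/13, and the value is (4)·(2/13) − 1 = -5/13.
For Firm B: with q = P(Aggressive), equating Mid's and Late's payoffs gives 11q − 8 = −2q + 1 ⇒ q = 9/13.

11/13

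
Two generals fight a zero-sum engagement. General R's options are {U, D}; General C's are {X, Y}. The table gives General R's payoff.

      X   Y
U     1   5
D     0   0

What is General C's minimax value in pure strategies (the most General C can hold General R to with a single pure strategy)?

1

Column maxima: X → 1, Y → 5.
The smallest of these is 1.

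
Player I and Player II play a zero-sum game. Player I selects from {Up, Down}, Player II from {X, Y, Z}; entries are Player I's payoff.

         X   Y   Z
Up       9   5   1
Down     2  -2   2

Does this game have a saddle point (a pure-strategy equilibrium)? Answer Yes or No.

Row minima: Up → 1, Down → -2; maximin = 1.
Column maxima: X → 9, Y → 5, Z → 2; minimax = 2.
1 ≠ 2, so no pure-strategy equilibrium exists.

No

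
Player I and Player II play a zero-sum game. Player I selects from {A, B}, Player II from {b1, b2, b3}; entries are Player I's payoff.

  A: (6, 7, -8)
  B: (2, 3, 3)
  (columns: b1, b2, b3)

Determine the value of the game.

34/15

Row minima: A → -8, B → 2; maximin = 2.
Column maxima: b1 → 6, b2 → 7, b3 → 3; minimax = 3.
2 ≠ 3, so there is no saddle point; optimal play is mixed.
b2 is strictly dominated by b1 (it gives Player I strictly more in every row), so Player II never plays it.
On the remaining 2×2 (A, B vs b1, b3):
Let Player I play A with probability p. Expected payoff against b1: 6p + 2(1−p) = 4p + 2; against b3: (-8)p + 3(1−p) = −11p + 3.
Setting these equal: 4p + 2 = −11p + 3 ⇒ 15p = 1 ⇒ p = 1/15, and the value is (4)·(1/15) + 2 = 34/15.
For Player II: with q = P(b1), equating A's and B's payoffs gives 14q − 8 = −q + 3 ⇒ q = 11/15.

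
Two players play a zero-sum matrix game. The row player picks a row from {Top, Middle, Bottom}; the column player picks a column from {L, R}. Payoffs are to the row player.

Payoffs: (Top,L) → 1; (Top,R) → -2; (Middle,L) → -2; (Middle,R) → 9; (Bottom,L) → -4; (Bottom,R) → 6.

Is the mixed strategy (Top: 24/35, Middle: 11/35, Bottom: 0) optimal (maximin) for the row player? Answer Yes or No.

Against L this mix gives (24/35)·1 + (11/35)·(-2) = 2/35.
Against R this mix gives (24/35)·(-2) + (11/35)·9 = 51/35.
The column player will play L, holding the row player to 2/35. Shifting weight toward the row that does better against L would raise this floor (the equalizing mix achieves 5/14 against both L and R), so the proposed strategy is not optimal.

No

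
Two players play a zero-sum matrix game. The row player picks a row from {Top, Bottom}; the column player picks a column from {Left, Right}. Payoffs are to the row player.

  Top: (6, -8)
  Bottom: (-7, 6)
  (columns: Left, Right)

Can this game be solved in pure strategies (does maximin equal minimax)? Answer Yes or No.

No

Row minima: Top → -8, Bottom → -7; maximin = -7.
Column maxima: Left → 6, Right → 6; minimax = 6.
-7 ≠ 6, so no pure-strategy equilibrium exists.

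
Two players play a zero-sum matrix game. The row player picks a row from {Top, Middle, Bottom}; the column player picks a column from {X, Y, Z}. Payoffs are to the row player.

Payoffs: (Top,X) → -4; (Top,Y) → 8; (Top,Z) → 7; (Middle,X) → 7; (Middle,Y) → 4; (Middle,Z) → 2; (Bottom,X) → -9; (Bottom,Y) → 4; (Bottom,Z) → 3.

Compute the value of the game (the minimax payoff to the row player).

57/16

Row minima: Top → -4, Middle → 2, Bottom → -9; maximin = 2.
Column maxima: X → 7, Y → 8, Z → 7; minimax = 7.
2 ≠ 7, so there is no saddle point; optimal play is mixed.
Bottom is strictly dominated by Top, so the row player never plays it.
Y is strictly dominated by Z (it gives the row player strictly more in every row), so the column player never plays it.
On the remaining 2×2 (Top, Middle vs X, Z):
Let the row player play Top with probability p. Expected payoff against X: (-4)p + 7(1−p) = −11p + 7; against Z: 7p + 2(1−p) = 5p + 2.
Setting these equal: −11p + 7 = 5p + 2 ⇒ −16p = -5 ⇒ p = 5/16, and the value is (-11)·(5/16) + 7 = 57/16.
For the column player: with q = P(X), equating Top's and Middle's payoffs gives −11q + 7 = 5q + 2 ⇒ q = 5/16.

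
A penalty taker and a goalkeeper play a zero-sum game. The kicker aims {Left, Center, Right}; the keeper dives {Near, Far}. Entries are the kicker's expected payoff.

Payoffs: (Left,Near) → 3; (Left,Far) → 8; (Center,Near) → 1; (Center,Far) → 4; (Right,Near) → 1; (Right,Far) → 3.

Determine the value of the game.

Row minima: Left → 3, Center → 1, Right → 1; maximin = 3.
Column maxima: Near → 3, Far → 8; minimax = 3.
Since maximin = minimax = 3, there is a saddle point and the value is 3.

3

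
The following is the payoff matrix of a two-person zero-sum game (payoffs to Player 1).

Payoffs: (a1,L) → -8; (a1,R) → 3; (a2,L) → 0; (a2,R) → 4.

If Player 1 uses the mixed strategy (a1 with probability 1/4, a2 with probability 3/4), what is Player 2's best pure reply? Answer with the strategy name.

If Player 2 plays L, Player 1's expected payoff is (1/4)·(-8) + (3/4)·0 = -2.
If Player 2 plays R, Player 1's expected payoff is (1/4)·3 + (3/4)·4 = 15/4.
Player 2 minimizes Player 1's payoff; the smallest is -2, so the best response is L.

L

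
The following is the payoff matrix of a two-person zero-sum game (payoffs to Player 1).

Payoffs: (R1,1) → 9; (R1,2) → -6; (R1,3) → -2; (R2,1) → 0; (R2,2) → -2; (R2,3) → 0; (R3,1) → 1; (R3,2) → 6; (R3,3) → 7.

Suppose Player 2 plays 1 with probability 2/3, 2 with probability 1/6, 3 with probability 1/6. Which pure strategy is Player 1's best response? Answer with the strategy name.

Expected payoff of R1: (2/3)·9 + (1/6)·(-6) + (1/6)·(-2) = 14/3.
Expected payoff of R2: (2/3)·0 + (1/6)·(-2) + (1/6)·0 = -1/3.
Expected payoff of R3: (2/3)·1 + (1/6)·6 + (1/6)·7 = 17/6.
The largest is 14/3, so Player 1's best response is R1.

R1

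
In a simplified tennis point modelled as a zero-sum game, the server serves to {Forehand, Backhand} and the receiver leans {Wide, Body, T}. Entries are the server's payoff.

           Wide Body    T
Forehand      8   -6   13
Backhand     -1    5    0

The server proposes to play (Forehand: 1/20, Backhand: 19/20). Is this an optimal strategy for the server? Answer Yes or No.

Against Wide this mix gives (1/20)·8 + (19/20)·(-1) = -11/20.
Against Body this mix gives (1/20)·(-6) + (19/20)·5 = 89/20.
Against T this mix gives (1/20)·13 + (19/20)·0 = 13/20.
The receiver will play Wide, holding the server to -11/20. Shifting weight toward the row that does better against Wide would raise this floor (the equalizing mix achieves 17/10 against both Wide and Body), so the proposed strategy is not optimal.

No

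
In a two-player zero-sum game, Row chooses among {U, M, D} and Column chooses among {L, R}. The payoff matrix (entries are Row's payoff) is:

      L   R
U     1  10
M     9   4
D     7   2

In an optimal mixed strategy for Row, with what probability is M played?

Row minima: U → 1, M → 4, D → 2; maximin = 4.
Column maxima: L → 9, R → 10; minimax = 9.
4 ≠ 9, so there is no saddle point; optimal play is mixed.
D is strictly dominated by M, so Row never plays it.
On the remaining 2×2 (U, M vs L, R):
Let Row play U with probability p. Expected payoff against L: 1p + 9(1−p) = −8p + 9; against R: 10p + 4(1−p) = 6p + 4.
Setting these equal: −8p + 9 = 6p + 4 ⇒ −14p = -5 ⇒ p = 5/14, and the value is (-8)·(5/14) + 9 = 43/7.
For Column: with q = P(L), equating U's and M's payoffs gives −9q + 10 = 5q + 4 ⇒ q = 3/7.

9/14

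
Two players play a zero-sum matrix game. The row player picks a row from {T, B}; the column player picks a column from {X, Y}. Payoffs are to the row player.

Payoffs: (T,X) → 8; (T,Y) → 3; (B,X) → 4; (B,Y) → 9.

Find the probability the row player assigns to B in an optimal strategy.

Row minima: T → 3, B → 4; maximin = 4.
Column maxima: X → 8, Y → 9; minimax = 8.
4 ≠ 8, so there is no saddle point; optimal play is mixed.
Let the row player play T with probability p. Expected payoff against X: 8p + 4(1−p) = 4p + 4; against Y: 3p + 9(1−p) = −6p + 9.
Setting these equal: 4p + 4 = −6p + 9 ⇒ 10p = 5 ⇒ p = 1/2, and the value is (4)·(1/2) + 4 = 6.
For the column player: with q = P(X), equating T's and B's payoffs gives 5q + 3 = −5q + 9 ⇒ q = 3/5.

1/2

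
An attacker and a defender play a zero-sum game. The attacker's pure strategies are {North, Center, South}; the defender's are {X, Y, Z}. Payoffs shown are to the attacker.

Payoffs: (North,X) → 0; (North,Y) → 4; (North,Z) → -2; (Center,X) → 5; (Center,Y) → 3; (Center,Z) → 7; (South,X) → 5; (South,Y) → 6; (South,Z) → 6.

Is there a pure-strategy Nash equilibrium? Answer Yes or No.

Yes

Row minima: North → -2, Center → 3, South → 5; maximin = 5.
Column maxima: X → 5, Y → 6, Z → 7; minimax = 5.
maximin = minimax = 5, so a saddle point exists.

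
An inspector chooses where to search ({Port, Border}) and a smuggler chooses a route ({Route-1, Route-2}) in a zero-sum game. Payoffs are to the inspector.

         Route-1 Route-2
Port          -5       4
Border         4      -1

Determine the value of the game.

11/14

Row minima: Port → -5, Border → -1; maximin = -1.
Column maxima: Route-1 → 4, Route-2 → 4; minimax = 4.
-1 ≠ 4, so there is no saddle point; optimal play is mixed.
Let the inspector play Port with probability p. Expected payoff against Route-1: (-5)p + 4(1−p) = −9p + 4; against Route-2: 4p + (-1)(1−p) = 5p − 1.
Setting these equal: −9p + 4 = 5p − 1 ⇒ −14p = -5 ⇒ p = 5/14, and the value is (-9)·(5/14) + 4 = 11/14.
For the smuggler: with q = P(Route-1), equating Port's and Border's payoffs gives −9q + 4 = 5q − 1 ⇒ q = 5/14.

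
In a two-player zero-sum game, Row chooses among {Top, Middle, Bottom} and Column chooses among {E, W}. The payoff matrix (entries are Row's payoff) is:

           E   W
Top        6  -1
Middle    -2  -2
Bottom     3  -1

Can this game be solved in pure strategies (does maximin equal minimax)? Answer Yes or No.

Yes

Row minima: Top → -1, Middle → -2, Bottom → -1; maximin = -1.
Column maxima: E → 6, W → -1; minimax = -1.
maximin = minimax = -1, so a saddle point exists.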